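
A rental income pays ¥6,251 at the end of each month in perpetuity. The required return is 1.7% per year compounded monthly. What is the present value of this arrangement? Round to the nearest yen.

Periodic rate r = 0.017/12 per month.
Level perpetuity: PV = PMT / r = 6,251 / (0.017/12) = ¥4,412,471.

¥4,412,471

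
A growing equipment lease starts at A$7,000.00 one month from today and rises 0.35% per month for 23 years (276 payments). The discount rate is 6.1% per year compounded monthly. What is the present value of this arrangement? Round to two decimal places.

A$1,559,841.03

Periodic rate r = 0.061/12 per month; n is counted in months.
Growing ordinary annuity: PV = PMT₁ × [1 − ((1+g)/(1+r))^n] / (r − g) = 7,000 × [1 − ((1+0.0035)/(1+r))^276] / (r − 0.0035) = A$1,559,841.03.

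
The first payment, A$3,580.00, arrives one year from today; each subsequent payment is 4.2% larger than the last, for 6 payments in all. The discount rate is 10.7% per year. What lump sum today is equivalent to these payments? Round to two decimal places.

Periodic rate r = 0.107 per year.
Growing ordinary annuity: PV = PMT₁ × [1 − ((1+g)/(1+r))^n] / (r − g) = 3,580 × [1 − ((1+0.042)/(1+r))^6] / (r − 0.042) = A$16,768.85.

A$16,768.85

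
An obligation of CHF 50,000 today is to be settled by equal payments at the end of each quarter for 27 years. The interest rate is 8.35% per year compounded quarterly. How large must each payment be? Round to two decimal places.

CHF 1,169.32

Level ordinary annuity; solve PV = PMT × [(1 − (1+r)^−n)/r] for PMT.
Periodic rate r = 0.0835/4 per quarter; n is counted in quarters.
With n = 108: PMT = 50,000 / ([(1 − (1+r)^−n)/r]) = CHF 1,169.32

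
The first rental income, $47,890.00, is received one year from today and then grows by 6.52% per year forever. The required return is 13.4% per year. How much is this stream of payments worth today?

Periodic rate r = 0.134 per year.
Growing perpetuity (Gordon): PV = PMT₁ / (r − g) = 47,890 / (r − 0.0652) = $696,075.58.

$696,075.58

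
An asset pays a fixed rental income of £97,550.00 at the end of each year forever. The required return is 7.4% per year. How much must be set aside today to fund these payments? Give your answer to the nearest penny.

Periodic rate r = 0.074 per year.
Level perpetuity: PV = PMT / r = 97,550 / (0.074) = £1,318,243.24.

£1,318,243.24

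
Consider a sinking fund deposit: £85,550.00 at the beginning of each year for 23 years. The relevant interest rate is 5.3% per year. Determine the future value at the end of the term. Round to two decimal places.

£3,875,044.65

This is an annuity due: 23 deposits of £85,550.00 at the beginning of each year.
Periodic rate r = 0.053 per year.
FV = PMT × [((1+r)^n − 1)/r] × (1+r) = 85,550 × [(1+r)^23 − 1] / r × (1+r) = £3,875,044.65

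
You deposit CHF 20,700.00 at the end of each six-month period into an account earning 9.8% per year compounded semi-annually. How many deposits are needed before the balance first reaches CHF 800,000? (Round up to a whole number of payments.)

23 payments

Periodic rate r = 0.098/2 per half-year; n is counted in half-years.
Ordinary annuity FV: 800,000 = 20,700 × [((1+r)^n − 1)/r].
(1+r)^n = 1 + 800,000 × r / 20,700, so n = ln(1 + 800,000·r/20,700) / ln(1+r) = 22.21.
Round up to a whole number of payments: n = 23.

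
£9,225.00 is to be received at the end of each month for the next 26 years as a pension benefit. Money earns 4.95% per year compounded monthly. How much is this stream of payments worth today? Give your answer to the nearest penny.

£1,617,271.81

This is an ordinary annuity: 312 payments of £9,225.00 at the end of each month.
Periodic rate r = 0.0495/12 per month; n is counted in months.
PV = PMT × [(1 − (1+r)^−n)/r] = 9,225 × [1 − (1+r)^−312] / r = £1,617,271.81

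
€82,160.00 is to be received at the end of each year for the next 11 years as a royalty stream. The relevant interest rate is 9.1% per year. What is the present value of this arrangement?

This is an ordinary annuity: 11 payments of €82,160.00 at the end of each year.
Periodic rate r = 0.091 per year.
PV = PMT × [(1 − (1+r)^−n)/r] = 82,160 × [1 − (1+r)^−11] / r = €556,481.95

€556,481.95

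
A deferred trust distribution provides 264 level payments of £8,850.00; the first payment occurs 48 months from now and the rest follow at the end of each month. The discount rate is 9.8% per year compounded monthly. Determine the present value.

£653,032.85

Ordinary annuity of 264 payments, first payment at period 48.
Periodic rate r = 0.098/12 per month; n is counted in months.
The ordinary-annuity PV formula values the stream one period before the first payment (period 47); discount that back 47 periods:
PV₀ = 8,850 × [1 − (1+r)^−264] / r × (1+r)^−47 = £653,032.85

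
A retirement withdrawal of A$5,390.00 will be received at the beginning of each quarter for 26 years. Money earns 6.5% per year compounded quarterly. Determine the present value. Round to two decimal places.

A$274,033.36

This is an annuity due: 104 payments of A$5,390.00 at the beginning of each quarter.
Periodic rate r = 0.065/4 per quarter; n is counted in quarters.
PV = PMT × [(1 − (1+r)^−n)/r] × (1+r) = 5,390 × [1 − (1+r)^−104] / r × (1+r) = A$274,033.36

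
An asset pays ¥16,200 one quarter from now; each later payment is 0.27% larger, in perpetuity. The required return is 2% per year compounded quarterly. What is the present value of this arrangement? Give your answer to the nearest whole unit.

¥7,043,478

Periodic rate r = 0.02/4 per quarter.
Growing perpetuity (Gordon): PV = PMT₁ / (r − g) = 16,200 / (r − 0.0027) = ¥7,043,478.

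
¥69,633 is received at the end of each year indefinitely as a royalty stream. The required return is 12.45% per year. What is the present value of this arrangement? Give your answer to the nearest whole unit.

Periodic rate r = 0.1245 per year.
Level perpetuity: PV = PMT / r = 69,633 / (0.1245) = ¥559,301.

¥559,301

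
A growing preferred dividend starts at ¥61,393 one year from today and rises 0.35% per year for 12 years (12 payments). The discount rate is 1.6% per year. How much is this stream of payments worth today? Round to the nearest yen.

Periodic rate r = 0.016 per year.
Growing ordinary annuity: PV = PMT₁ × [1 − ((1+g)/(1+r))^n] / (r − g) = 61,393 × [1 − ((1+0.0035)/(1+r))^12] / (r − 0.0035) = ¥678,005.

¥678,005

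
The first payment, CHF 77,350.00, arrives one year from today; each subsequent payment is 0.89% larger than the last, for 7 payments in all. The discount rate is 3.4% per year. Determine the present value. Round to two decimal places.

Periodic rate r = 0.034 per year.
Growing ordinary annuity: PV = PMT₁ × [1 − ((1+g)/(1+r))^n] / (r − g) = 77,350 × [1 − ((1+0.0089)/(1+r))^7] / (r − 0.0089) = CHF 487,017.95.

CHF 487,017.95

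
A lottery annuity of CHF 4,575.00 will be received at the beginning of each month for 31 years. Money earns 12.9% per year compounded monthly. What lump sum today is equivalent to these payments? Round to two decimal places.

This is an annuity due: 372 payments of CHF 4,575.00 at the beginning of each month.
Periodic rate r = 0.129/12 per month; n is counted in months.
PV = PMT × [(1 − (1+r)^−n)/r] × (1+r) = 4,575 × [1 − (1+r)^−372] / r × (1+r) = CHF 422,099.80

CHF 422,099.80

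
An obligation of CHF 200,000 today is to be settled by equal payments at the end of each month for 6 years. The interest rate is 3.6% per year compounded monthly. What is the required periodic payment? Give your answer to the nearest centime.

CHF 3,092.72

Level ordinary annuity; solve PV = PMT × [(1 − (1+r)^−n)/r] for PMT.
Periodic rate r = 0.036/12 per month; n is counted in months.
With n = 72: PMT = 200,000 / ([(1 − (1+r)^−n)/r]) = CHF 3,092.72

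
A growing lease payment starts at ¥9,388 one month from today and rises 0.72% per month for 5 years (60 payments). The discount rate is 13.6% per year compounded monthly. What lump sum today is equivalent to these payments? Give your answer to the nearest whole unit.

Periodic rate r = 0.136/12 per month; n is counted in months.
Growing ordinary annuity: PV = PMT₁ × [1 − ((1+g)/(1+r))^n] / (r − g) = 9,388 × [1 − ((1+0.0072)/(1+r))^60] / (r − 0.0072) = ¥494,826.

¥494,826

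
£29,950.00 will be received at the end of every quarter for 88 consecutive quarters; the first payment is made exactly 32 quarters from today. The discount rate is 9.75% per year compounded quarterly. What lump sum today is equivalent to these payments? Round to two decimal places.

£512,446.11

Ordinary annuity of 88 payments, first payment at period 32.
Periodic rate r = 0.0975/4 per quarter; n is counted in quarters.
The ordinary-annuity PV formula values the stream one period before the first payment (period 31); discount that back 31 periods:
PV₀ = 29,950 × [1 − (1+r)^−88] / r × (1+r)^−31 = £512,446.11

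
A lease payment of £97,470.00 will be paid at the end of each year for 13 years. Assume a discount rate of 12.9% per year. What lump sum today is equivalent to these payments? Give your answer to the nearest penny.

This is an ordinary annuity: 13 payments of £97,470.00 at the end of each year.
Periodic rate r = 0.129 per year.
PV = PMT × [(1 − (1+r)^−n)/r] = 97,470 × [1 − (1+r)^−13] / r = £599,532.75

£599,532.75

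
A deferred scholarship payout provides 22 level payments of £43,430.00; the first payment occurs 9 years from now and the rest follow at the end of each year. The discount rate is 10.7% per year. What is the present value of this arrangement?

£160,750.43

Ordinary annuity of 22 payments, first payment at period 9.
Periodic rate r = 0.107 per year.
The ordinary-annuity PV formula values the stream one period before the first payment (period 8); discount that back 8 periods:
PV₀ = 43,430 × [1 − (1+r)^−22] / r × (1+r)^−8 = £160,750.43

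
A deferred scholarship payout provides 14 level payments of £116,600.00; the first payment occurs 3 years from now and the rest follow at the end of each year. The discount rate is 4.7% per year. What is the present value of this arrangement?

Ordinary annuity of 14 payments, first payment at period 3.
Periodic rate r = 0.047 per year.
The ordinary-annuity PV formula values the stream one period before the first payment (period 2); discount that back 2 periods:
PV₀ = 116,600 × [1 − (1+r)^−14] / r × (1+r)^−2 = £1,073,373.96

£1,073,373.96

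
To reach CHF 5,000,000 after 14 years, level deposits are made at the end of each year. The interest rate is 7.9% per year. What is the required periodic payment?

CHF 207,966.19

Level ordinary annuity; solve FV = PMT × [((1+r)^n − 1)/r] for PMT.
Periodic rate r = 0.079 per year.
With n = 14: PMT = 5,000,000 / ([((1+r)^n − 1)/r]) = CHF 207,966.19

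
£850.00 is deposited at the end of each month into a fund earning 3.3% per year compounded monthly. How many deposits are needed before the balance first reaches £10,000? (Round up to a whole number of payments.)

Periodic rate r = 0.033/12 per month; n is counted in months.
Ordinary annuity FV: 10,000 = 850 × [((1+r)^n − 1)/r].
(1+r)^n = 1 + 10,000 × r / 850, so n = ln(1 + 10,000·r/850) / ln(1+r) = 11.59.
Round up to a whole number of payments: n = 12.

12 payments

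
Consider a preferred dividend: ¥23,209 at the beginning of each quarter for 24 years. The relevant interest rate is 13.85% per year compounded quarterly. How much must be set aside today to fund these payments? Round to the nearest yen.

¥667,088

This is an annuity due: 96 payments of ¥23,209 at the beginning of each quarter.
Periodic rate r = 0.1385/4 per quarter; n is counted in quarters.
PV = PMT × [(1 − (1+r)^−n)/r] × (1+r) = 23,209 × [1 − (1+r)^−96] / r × (1+r) = ¥667,088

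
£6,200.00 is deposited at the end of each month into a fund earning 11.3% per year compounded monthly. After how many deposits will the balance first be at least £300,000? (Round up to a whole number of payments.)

41 payments

Periodic rate r = 0.113/12 per month; n is counted in months.
Ordinary annuity FV: 300,000 = 6,200 × [((1+r)^n − 1)/r].
(1+r)^n = 1 + 300,000 × r / 6,200, so n = ln(1 + 300,000·r/6,200) / ln(1+r) = 40.06.
Round up to a whole number of payments: n = 41.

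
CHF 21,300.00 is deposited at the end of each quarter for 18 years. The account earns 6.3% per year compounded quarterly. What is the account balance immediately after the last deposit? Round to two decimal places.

This is an ordinary annuity: 72 deposits of CHF 21,300.00 at the end of each quarter.
Periodic rate r = 0.063/4 per quarter; n is counted in quarters.
FV = PMT × [((1+r)^n − 1)/r] = 21,300 × [(1+r)^72 − 1] / r = CHF 2,813,922.30

CHF 2,813,922.30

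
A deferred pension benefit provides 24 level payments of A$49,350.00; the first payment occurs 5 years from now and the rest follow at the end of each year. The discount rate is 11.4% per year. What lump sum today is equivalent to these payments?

A$260,020.78

Ordinary annuity of 24 payments, first payment at period 5.
Periodic rate r = 0.114 per year.
The ordinary-annuity PV formula values the stream one period before the first payment (period 4); discount that back 4 periods:
PV₀ = 49,350 × [1 − (1+r)^−24] / r × (1+r)^−4 = A$260,020.78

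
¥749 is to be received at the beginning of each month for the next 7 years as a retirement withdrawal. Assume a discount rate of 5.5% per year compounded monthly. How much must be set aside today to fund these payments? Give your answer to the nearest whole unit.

¥52,361

This is an annuity due: 84 payments of ¥749 at the beginning of each month.
Periodic rate r = 0.055/12 per month; n is counted in months.
PV = PMT × [(1 − (1+r)^−n)/r] × (1+r) = 749 × [1 − (1+r)^−84] / r × (1+r) = ¥52,361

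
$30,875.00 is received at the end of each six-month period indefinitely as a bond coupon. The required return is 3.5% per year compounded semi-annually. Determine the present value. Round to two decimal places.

$1,764,285.71

Periodic rate r = 0.035/2 per half-year.
Level perpetuity: PV = PMT / r = 30,875 / (0.035/2) = $1,764,285.71.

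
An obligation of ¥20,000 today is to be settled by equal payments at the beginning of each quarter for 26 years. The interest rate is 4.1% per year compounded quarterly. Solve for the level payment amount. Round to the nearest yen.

¥310

Level annuity due; solve PV = PMT × [(1 − (1+r)^−n)/r] × (1+r) for PMT.
Periodic rate r = 0.041/4 per quarter; n is counted in quarters.
With n = 104: PMT = 20,000 / ([(1 − (1+r)^−n)/r] × (1+r)) = ¥310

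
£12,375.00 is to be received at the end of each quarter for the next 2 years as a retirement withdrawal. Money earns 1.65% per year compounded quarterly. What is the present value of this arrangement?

£97,187.30

This is an ordinary annuity: 8 payments of £12,375.00 at the end of each quarter.
Periodic rate r = 0.0165/4 per quarter; n is counted in quarters.
PV = PMT × [(1 − (1+r)^−n)/r] = 12,375 × [1 − (1+r)^−8] / r = £97,187.30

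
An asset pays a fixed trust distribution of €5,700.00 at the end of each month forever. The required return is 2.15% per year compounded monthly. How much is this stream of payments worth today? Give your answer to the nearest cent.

€3,181,395.35

Periodic rate r = 0.0215/12 per month.
Level perpetuity: PV = PMT / r = 5,700 / (0.0215/12) = €3,181,395.35.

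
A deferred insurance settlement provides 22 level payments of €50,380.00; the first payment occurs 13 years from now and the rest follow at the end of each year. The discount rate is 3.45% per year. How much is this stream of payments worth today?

Ordinary annuity of 22 payments, first payment at period 13.
Periodic rate r = 0.0345 per year.
The ordinary-annuity PV formula values the stream one period before the first payment (period 12); discount that back 12 periods:
PV₀ = 50,380 × [1 − (1+r)^−22] / r × (1+r)^−12 = €511,120.10

€511,120.10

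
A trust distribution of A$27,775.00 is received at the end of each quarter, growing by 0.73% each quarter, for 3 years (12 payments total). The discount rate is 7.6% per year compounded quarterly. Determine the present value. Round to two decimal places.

A$307,200.38

Periodic rate r = 0.076/4 per quarter; n is counted in quarters.
Growing ordinary annuity: PV = PMT₁ × [1 − ((1+g)/(1+r))^n] / (r − g) = 27,775 × [1 − ((1+0.0073)/(1+r))^12] / (r − 0.0073) = A$307,200.38.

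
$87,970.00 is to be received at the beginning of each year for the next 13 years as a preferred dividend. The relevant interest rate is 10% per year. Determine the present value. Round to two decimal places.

$687,370.47

This is an annuity due: 13 payments of $87,970.00 at the beginning of each year.
Periodic rate r = 0.1 per year.
PV = PMT × [(1 − (1+r)^−n)/r] × (1+r) = 87,970 × [1 − (1+r)^−13] / r × (1+r) = $687,370.47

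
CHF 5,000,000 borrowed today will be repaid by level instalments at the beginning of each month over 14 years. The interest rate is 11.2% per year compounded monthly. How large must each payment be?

Level annuity due; solve PV = PMT × [(1 − (1+r)^−n)/r] × (1+r) for PMT.
Periodic rate r = 0.112/12 per month; n is counted in months.
With n = 168: PMT = 5,000,000 / ([(1 − (1+r)^−n)/r] × (1+r)) = CHF 58,524.25

CHF 58,524.25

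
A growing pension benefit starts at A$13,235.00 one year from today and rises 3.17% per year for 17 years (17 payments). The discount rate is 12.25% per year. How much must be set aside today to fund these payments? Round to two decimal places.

Periodic rate r = 0.1225 per year.
Growing ordinary annuity: PV = PMT₁ × [1 − ((1+g)/(1+r))^n] / (r − g) = 13,235 × [1 − ((1+0.0317)/(1+r))^17] / (r − 0.0317) = A$111,016.02.

A$111,016.02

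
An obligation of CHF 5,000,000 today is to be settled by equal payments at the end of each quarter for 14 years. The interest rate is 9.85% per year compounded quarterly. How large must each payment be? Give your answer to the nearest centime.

CHF 165,506.71

Level ordinary annuity; solve PV = PMT × [(1 − (1+r)^−n)/r] for PMT.
Periodic rate r = 0.0985/4 per quarter; n is counted in quarters.
With n = 56: PMT = 5,000,000 / ([(1 − (1+r)^−n)/r]) = CHF 165,506.71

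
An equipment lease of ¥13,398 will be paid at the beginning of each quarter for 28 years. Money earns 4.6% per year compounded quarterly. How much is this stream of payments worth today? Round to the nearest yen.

¥851,004

This is an annuity due: 112 payments of ¥13,398 at the beginning of each quarter.
Periodic rate r = 0.046/4 per quarter; n is counted in quarters.
PV = PMT × [(1 − (1+r)^−n)/r] × (1+r) = 13,398 × [1 − (1+r)^−112] / r × (1+r) = ¥851,004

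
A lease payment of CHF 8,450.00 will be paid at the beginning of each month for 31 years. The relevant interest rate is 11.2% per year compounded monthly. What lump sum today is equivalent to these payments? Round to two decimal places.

CHF 884,968.33

This is an annuity due: 372 payments of CHF 8,450.00 at the beginning of each month.
Periodic rate r = 0.112/12 per month; n is counted in months.
PV = PMT × [(1 − (1+r)^−n)/r] × (1+r) = 8,450 × [1 − (1+r)^−372] / r × (1+r) = CHF 884,968.33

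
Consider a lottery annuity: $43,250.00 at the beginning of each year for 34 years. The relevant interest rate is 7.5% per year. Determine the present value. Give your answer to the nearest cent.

This is an annuity due: 34 payments of $43,250.00 at the beginning of each year.
Periodic rate r = 0.075 per year.
PV = PMT × [(1 − (1+r)^−n)/r] × (1+r) = 43,250 × [1 − (1+r)^−34] / r × (1+r) = $566,895.96

$566,895.96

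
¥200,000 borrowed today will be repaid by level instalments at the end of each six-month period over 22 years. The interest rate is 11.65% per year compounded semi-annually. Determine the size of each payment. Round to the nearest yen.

¥12,702

Level ordinary annuity; solve PV = PMT × [(1 − (1+r)^−n)/r] for PMT.
Periodic rate r = 0.1165/2 per half-year; n is counted in half-years.
With n = 44: PMT = 200,000 / ([(1 − (1+r)^−n)/r]) = ¥12,702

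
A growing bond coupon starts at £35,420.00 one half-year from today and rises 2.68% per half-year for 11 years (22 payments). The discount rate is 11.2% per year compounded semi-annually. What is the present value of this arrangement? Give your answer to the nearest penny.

£558,455.26

Periodic rate r = 0.112/2 per half-year; n is counted in half-years.
Growing ordinary annuity: PV = PMT₁ × [1 − ((1+g)/(1+r))^n] / (r − g) = 35,420 × [1 − ((1+0.0268)/(1+r))^22] / (r − 0.0268) = £558,455.26.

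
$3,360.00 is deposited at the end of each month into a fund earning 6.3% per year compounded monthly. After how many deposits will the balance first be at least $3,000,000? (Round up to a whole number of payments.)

332 payments

Periodic rate r = 0.063/12 per month; n is counted in months.
Ordinary annuity FV: 3,000,000 = 3,360 × [((1+r)^n − 1)/r].
(1+r)^n = 1 + 3,000,000 × r / 3,360, so n = ln(1 + 3,000,000·r/3,360) / ln(1+r) = 331.97.
Round up to a whole number of payments: n = 332.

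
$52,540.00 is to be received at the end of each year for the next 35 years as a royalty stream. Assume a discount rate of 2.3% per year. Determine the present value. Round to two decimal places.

This is an ordinary annuity: 35 payments of $52,540.00 at the end of each year.
Periodic rate r = 0.023 per year.
PV = PMT × [(1 − (1+r)^−n)/r] = 52,540 × [1 − (1+r)^−35] / r = $1,253,688.70

$1,253,688.70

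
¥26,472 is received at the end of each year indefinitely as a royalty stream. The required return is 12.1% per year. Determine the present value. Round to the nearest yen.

Periodic rate r = 0.121 per year.
Level perpetuity: PV = PMT / r = 26,472 / (0.121) = ¥218,777.

¥218,777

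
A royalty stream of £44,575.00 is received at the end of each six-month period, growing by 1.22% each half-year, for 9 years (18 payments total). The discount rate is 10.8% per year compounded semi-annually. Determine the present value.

£551,659.23

Periodic rate r = 0.108/2 per half-year; n is counted in half-years.
Growing ordinary annuity: PV = PMT₁ × [1 − ((1+g)/(1+r))^n] / (r − g) = 44,575 × [1 − ((1+0.0122)/(1+r))^18] / (r − 0.0122) = £551,659.23.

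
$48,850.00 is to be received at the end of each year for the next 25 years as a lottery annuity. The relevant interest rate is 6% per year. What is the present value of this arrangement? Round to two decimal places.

This is an ordinary annuity: 25 payments of $48,850.00 at the end of each year.
Periodic rate r = 0.06 per year.
PV = PMT × [(1 − (1+r)^−n)/r] = 48,850 × [1 − (1+r)^−25] / r = $624,466.95

$624,466.95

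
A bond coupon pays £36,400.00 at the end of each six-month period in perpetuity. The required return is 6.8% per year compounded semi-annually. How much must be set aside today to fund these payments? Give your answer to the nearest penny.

£1,070,588.24

Periodic rate r = 0.068/2 per half-year.
Level perpetuity: PV = PMT / r = 36,400 / (0.068/2) = £1,070,588.24.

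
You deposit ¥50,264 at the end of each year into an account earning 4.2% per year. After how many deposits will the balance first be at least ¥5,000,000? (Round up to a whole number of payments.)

40 payments

Periodic rate r = 0.042 per year.
Ordinary annuity FV: 5,000,000 = 50,264 × [((1+r)^n − 1)/r].
(1+r)^n = 1 + 5,000,000 × r / 50,264, so n = ln(1 + 5,000,000·r/50,264) / ln(1+r) = 39.97.
Round up to a whole number of payments: n = 40.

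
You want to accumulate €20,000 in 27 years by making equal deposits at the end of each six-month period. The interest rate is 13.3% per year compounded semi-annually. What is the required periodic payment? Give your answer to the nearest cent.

€42.42

Level ordinary annuity; solve FV = PMT × [((1+r)^n − 1)/r] for PMT.
Periodic rate r = 0.133/2 per half-year; n is counted in half-years.
With n = 54: PMT = 20,000 / ([((1+r)^n − 1)/r]) = €42.42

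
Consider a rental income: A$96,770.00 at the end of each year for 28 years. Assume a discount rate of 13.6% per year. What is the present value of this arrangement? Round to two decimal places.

A$691,517.46

This is an ordinary annuity: 28 payments of A$96,770.00 at the end of each year.
Periodic rate r = 0.136 per year.
PV = PMT × [(1 − (1+r)^−n)/r] = 96,770 × [1 − (1+r)^−28] / r = A$691,517.46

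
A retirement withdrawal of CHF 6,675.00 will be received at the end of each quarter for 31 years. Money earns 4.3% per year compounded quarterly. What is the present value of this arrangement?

This is an ordinary annuity: 124 payments of CHF 6,675.00 at the end of each quarter.
Periodic rate r = 0.043/4 per quarter; n is counted in quarters.
PV = PMT × [(1 − (1+r)^−n)/r] = 6,675 × [1 − (1+r)^−124] / r = CHF 456,031.31

CHF 456,031.31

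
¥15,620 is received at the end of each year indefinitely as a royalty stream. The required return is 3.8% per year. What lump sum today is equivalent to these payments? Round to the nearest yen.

¥411,053

Periodic rate r = 0.038 per year.
Level perpetuity: PV = PMT / r = 15,620 / (0.038) = ¥411,053.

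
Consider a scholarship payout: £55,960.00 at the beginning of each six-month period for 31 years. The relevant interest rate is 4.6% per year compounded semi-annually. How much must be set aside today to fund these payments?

£1,881,237.74

This is an annuity due: 62 payments of £55,960.00 at the beginning of each six-month period.
Periodic rate r = 0.046/2 per half-year; n is counted in half-years.
PV = PMT × [(1 − (1+r)^−n)/r] × (1+r) = 55,960 × [1 − (1+r)^−62] / r × (1+r) = £1,881,237.74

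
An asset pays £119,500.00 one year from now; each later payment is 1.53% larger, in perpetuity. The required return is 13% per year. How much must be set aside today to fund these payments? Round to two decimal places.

Periodic rate r = 0.13 per year.
Growing perpetuity (Gordon): PV = PMT₁ / (r − g) = 119,500 / (r − 0.0153) = £1,041,848.30.

£1,041,848.30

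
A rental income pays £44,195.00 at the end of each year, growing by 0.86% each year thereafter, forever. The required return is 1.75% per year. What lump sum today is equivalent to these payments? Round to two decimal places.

Periodic rate r = 0.0175 per year.
Growing perpetuity (Gordon): PV = PMT₁ / (r − g) = 44,195 / (r − 0.0086) = £4,965,730.34.

£4,965,730.34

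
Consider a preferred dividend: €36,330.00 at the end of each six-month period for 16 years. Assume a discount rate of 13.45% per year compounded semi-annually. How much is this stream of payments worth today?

This is an ordinary annuity: 32 payments of €36,330.00 at the end of each six-month period.
Periodic rate r = 0.1345/2 per half-year; n is counted in half-years.
PV = PMT × [(1 − (1+r)^−n)/r] = 36,330 × [1 − (1+r)^−32] / r = €472,916.72

€472,916.72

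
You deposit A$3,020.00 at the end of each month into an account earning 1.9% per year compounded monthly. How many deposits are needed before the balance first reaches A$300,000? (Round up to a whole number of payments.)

93 payments

Periodic rate r = 0.019/12 per month; n is counted in months.
Ordinary annuity FV: 300,000 = 3,020 × [((1+r)^n − 1)/r].
(1+r)^n = 1 + 300,000 × r / 3,020, so n = ln(1 + 300,000·r/3,020) / ln(1+r) = 92.33.
Round up to a whole number of payments: n = 93.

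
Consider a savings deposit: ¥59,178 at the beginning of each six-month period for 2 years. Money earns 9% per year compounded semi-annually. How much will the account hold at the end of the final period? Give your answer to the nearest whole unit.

¥264,568

This is an annuity due: 4 deposits of ¥59,178 at the beginning of each six-month period.
Periodic rate r = 0.09/2 per half-year; n is counted in half-years.
FV = PMT × [((1+r)^n − 1)/r] × (1+r) = 59,178 × [(1+r)^4 − 1] / r × (1+r) = ¥264,568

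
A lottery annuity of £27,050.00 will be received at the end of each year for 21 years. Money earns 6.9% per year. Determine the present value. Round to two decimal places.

£295,471.41

This is an ordinary annuity: 21 payments of £27,050.00 at the end of each year.
Periodic rate r = 0.069 per year.
PV = PMT × [(1 − (1+r)^−n)/r] = 27,050 × [1 − (1+r)^−21] / r = £295,471.41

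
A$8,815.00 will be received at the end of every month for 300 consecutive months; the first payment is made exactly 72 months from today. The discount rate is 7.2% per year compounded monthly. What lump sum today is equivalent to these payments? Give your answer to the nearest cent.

Ordinary annuity of 300 payments, first payment at period 72.
Periodic rate r = 0.072/12 per month; n is counted in months.
The ordinary-annuity PV formula values the stream one period before the first payment (period 71); discount that back 71 periods:
PV₀ = 8,815 × [1 − (1+r)^−300] / r × (1+r)^−71 = A$801,090.08

A$801,090.08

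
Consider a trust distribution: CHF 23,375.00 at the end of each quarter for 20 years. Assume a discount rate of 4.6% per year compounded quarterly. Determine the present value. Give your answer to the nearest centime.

This is an ordinary annuity: 80 payments of CHF 23,375.00 at the end of each quarter.
Periodic rate r = 0.046/4 per quarter; n is counted in quarters.
PV = PMT × [(1 − (1+r)^−n)/r] = 23,375 × [1 − (1+r)^−80] / r = CHF 1,218,311.74

CHF 1,218,311.74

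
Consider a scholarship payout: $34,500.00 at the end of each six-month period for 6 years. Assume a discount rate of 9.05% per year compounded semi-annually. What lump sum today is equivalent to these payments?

$314,141.61

This is an ordinary annuity: 12 payments of $34,500.00 at the end of each six-month period.
Periodic rate r = 0.0905/2 per half-year; n is counted in half-years.
PV = PMT × [(1 − (1+r)^−n)/r] = 34,500 × [1 − (1+r)^−12] / r = $314,141.61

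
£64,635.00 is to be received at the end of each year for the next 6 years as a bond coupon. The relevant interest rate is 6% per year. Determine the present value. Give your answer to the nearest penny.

This is an ordinary annuity: 6 payments of £64,635.00 at the end of each year.
Periodic rate r = 0.06 per year.
PV = PMT × [(1 − (1+r)^−n)/r] = 64,635 × [1 − (1+r)^−6] / r = £317,831.26

£317,831.26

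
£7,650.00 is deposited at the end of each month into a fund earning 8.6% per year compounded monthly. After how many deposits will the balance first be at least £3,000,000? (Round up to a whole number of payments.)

188 payments

Periodic rate r = 0.086/12 per month; n is counted in months.
Ordinary annuity FV: 3,000,000 = 7,650 × [((1+r)^n − 1)/r].
(1+r)^n = 1 + 3,000,000 × r / 7,650, so n = ln(1 + 3,000,000·r/7,650) / ln(1+r) = 187.33.
Round up to a whole number of payments: n = 188.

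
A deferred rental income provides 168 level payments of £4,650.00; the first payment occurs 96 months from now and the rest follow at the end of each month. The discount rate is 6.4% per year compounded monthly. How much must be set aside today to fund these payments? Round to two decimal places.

£310,783.03

Ordinary annuity of 168 payments, first payment at period 96.
Periodic rate r = 0.064/12 per month; n is counted in months.
The ordinary-annuity PV formula values the stream one period before the first payment (period 95); discount that back 95 periods:
PV₀ = 4,650 × [1 − (1+r)^−168] / r × (1+r)^−95 = £310,783.03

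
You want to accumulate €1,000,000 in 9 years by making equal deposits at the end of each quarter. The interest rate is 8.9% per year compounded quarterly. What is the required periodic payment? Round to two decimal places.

Level ordinary annuity; solve FV = PMT × [((1+r)^n − 1)/r] for PMT.
Periodic rate r = 0.089/4 per quarter; n is counted in quarters.
With n = 36: PMT = 1,000,000 / ([((1+r)^n − 1)/r]) = €18,414.44

€18,414.44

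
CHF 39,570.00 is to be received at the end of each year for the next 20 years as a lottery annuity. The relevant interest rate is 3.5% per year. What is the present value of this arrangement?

This is an ordinary annuity: 20 payments of CHF 39,570.00 at the end of each year.
Periodic rate r = 0.035 per year.
PV = PMT × [(1 − (1+r)^−n)/r] = 39,570 × [1 − (1+r)^−20] / r = CHF 562,384.80

CHF 562,384.80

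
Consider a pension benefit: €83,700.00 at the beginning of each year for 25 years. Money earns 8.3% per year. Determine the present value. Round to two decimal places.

€943,346.93

This is an annuity due: 25 payments of €83,700.00 at the beginning of each year.
Periodic rate r = 0.083 per year.
PV = PMT × [(1 − (1+r)^−n)/r] × (1+r) = 83,700 × [1 − (1+r)^−25] / r × (1+r) = €943,346.93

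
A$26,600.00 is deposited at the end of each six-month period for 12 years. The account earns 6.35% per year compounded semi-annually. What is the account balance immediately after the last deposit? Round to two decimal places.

A$936,089.34

This is an ordinary annuity: 24 deposits of A$26,600.00 at the end of each six-month period.
Periodic rate r = 0.0635/2 per half-year; n is counted in half-years.
FV = PMT × [((1+r)^n − 1)/r] = 26,600 × [(1+r)^24 − 1] / r = A$936,089.34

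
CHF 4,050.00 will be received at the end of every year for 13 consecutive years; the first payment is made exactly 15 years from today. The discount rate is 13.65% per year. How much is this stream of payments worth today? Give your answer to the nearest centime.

CHF 4,009.65

Ordinary annuity of 13 payments, first payment at period 15.
Periodic rate r = 0.1365 per year.
The ordinary-annuity PV formula values the stream one period before the first payment (period 14); discount that back 14 periods:
PV₀ = 4,050 × [1 − (1+r)^−13] / r × (1+r)^−14 = CHF 4,009.65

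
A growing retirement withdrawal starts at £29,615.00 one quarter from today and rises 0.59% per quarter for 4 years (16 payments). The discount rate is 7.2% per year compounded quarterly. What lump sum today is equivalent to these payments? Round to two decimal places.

Periodic rate r = 0.072/4 per quarter; n is counted in quarters.
Growing ordinary annuity: PV = PMT₁ × [1 − ((1+g)/(1+r))^n] / (r − g) = 29,615 × [1 − ((1+0.0059)/(1+r))^16] / (r − 0.0059) = £426,183.09.

£426,183.09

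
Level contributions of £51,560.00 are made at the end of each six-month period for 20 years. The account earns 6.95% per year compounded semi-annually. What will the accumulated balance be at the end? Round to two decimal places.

This is an ordinary annuity: 40 deposits of £51,560.00 at the end of each six-month period.
Periodic rate r = 0.0695/2 per half-year; n is counted in half-years.
FV = PMT × [((1+r)^n − 1)/r] = 51,560 × [(1+r)^40 − 1] / r = £4,334,282.92

£4,334,282.92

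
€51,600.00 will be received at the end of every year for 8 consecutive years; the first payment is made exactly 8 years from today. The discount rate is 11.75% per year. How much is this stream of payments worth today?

Ordinary annuity of 8 payments, first payment at period 8.
Periodic rate r = 0.1175 per year.
The ordinary-annuity PV formula values the stream one period before the first payment (period 7); discount that back 7 periods:
PV₀ = 51,600 × [1 − (1+r)^−8] / r × (1+r)^−7 = €118,814.71

€118,814.71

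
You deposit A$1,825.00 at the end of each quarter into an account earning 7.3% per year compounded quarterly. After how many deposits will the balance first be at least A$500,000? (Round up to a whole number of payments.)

Periodic rate r = 0.073/4 per quarter; n is counted in quarters.
Ordinary annuity FV: 500,000 = 1,825 × [((1+r)^n − 1)/r].
(1+r)^n = 1 + 500,000 × r / 1,825, so n = ln(1 + 500,000·r/1,825) / ln(1+r) = 99.07.
Round up to a whole number of payments: n = 100.

100 payments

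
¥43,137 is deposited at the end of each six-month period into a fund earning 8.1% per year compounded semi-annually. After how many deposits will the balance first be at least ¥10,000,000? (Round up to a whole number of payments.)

Periodic rate r = 0.081/2 per half-year; n is counted in half-years.
Ordinary annuity FV: 10,000,000 = 43,137 × [((1+r)^n − 1)/r].
(1+r)^n = 1 + 10,000,000 × r / 43,137, so n = ln(1 + 10,000,000·r/43,137) / ln(1+r) = 58.96.
Round up to a whole number of payments: n = 59.

59 payments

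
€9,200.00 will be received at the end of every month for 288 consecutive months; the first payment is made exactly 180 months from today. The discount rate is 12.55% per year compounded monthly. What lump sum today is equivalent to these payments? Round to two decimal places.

Ordinary annuity of 288 payments, first payment at period 180.
Periodic rate r = 0.1255/12 per month; n is counted in months.
The ordinary-annuity PV formula values the stream one period before the first payment (period 179); discount that back 179 periods:
PV₀ = 9,200 × [1 − (1+r)^−288] / r × (1+r)^−179 = €129,797.97

€129,797.97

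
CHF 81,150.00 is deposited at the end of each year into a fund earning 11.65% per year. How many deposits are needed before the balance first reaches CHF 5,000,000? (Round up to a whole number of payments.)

Periodic rate r = 0.1165 per year.
Ordinary annuity FV: 5,000,000 = 81,150 × [((1+r)^n − 1)/r].
(1+r)^n = 1 + 5,000,000 × r / 81,150, so n = ln(1 + 5,000,000·r/81,150) / ln(1+r) = 19.07.
Round up to a whole number of payments: n = 20.

20 payments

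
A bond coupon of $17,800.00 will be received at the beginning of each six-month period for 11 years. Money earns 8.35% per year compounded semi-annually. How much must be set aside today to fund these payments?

This is an annuity due: 22 payments of $17,800.00 at the beginning of each six-month period.
Periodic rate r = 0.0835/2 per half-year; n is counted in half-years.
PV = PMT × [(1 − (1+r)^−n)/r] × (1+r) = 17,800 × [1 − (1+r)^−22] / r × (1+r) = $263,542.28

$263,542.28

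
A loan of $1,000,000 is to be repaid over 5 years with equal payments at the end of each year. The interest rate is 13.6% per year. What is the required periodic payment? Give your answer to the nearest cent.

Level ordinary annuity; solve PV = PMT × [(1 − (1+r)^−n)/r] for PMT.
Periodic rate r = 0.136 per year.
With n = 5: PMT = 1,000,000 / ([(1 − (1+r)^−n)/r]) = $288,488.32

$288,488.32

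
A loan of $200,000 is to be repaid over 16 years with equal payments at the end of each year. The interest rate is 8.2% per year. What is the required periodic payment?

Level ordinary annuity; solve PV = PMT × [(1 − (1+r)^−n)/r] for PMT.
Periodic rate r = 0.082 per year.
With n = 16: PMT = 200,000 / ([(1 − (1+r)^−n)/r]) = $22,885.10

$22,885.10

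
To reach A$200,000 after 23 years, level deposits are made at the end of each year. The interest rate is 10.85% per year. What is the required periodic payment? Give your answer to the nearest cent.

A$2,239.74

Level ordinary annuity; solve FV = PMT × [((1+r)^n − 1)/r] for PMT.
Periodic rate r = 0.1085 per year.
With n = 23: PMT = 200,000 / ([((1+r)^n − 1)/r]) = A$2,239.74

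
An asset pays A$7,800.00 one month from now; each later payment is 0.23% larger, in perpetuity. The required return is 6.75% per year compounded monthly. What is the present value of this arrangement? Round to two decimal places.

Periodic rate r = 0.0675/12 per month.
Growing perpetuity (Gordon): PV = PMT₁ / (r − g) = 7,800 / (r − 0.0023) = A$2,345,864.66.

A$2,345,864.66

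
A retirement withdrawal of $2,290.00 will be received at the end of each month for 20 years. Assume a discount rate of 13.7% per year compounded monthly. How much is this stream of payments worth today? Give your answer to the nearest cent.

This is an ordinary annuity: 240 payments of $2,290.00 at the end of each month.
Periodic rate r = 0.137/12 per month; n is counted in months.
PV = PMT × [(1 − (1+r)^−n)/r] = 2,290 × [1 − (1+r)^−240] / r = $187,429.55

$187,429.55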